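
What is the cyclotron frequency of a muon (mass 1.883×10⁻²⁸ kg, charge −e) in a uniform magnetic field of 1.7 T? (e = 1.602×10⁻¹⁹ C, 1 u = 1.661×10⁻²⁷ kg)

f ≈ 2.3×10⁸ Hz

f = |q|B/(2πm).
f = (1.602×10⁻¹⁹)(1.7)/(2π·1.883×10⁻²⁸) ≈ 2.3×10⁸ Hz.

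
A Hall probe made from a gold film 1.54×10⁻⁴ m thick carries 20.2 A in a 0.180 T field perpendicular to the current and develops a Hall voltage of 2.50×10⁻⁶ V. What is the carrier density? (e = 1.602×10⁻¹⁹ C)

From V_H = IB/(n e t), n = IB/(V_H e t).
n = (20.2)(0.180)/((2.50×10⁻⁶)(1.602×10⁻¹⁹)(1.54×10⁻⁴)) ≈ 5.90×10²⁸ m⁻³.

n ≈ 5.90×10²⁸ m⁻³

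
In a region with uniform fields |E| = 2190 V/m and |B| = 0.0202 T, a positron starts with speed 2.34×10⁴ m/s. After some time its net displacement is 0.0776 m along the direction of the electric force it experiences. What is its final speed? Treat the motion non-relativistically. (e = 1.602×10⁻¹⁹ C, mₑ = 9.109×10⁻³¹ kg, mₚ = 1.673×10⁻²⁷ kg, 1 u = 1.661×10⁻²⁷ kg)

v_f ≈ 7.73×10⁶ m/s

B does no work; ΔKE = |q|E d.
½mv_f² = ½mv₀² + |q|Ed = ½(9.109×10⁻³¹)(2.34×10⁴)² + (1.602×10⁻¹⁹)(2190)(0.0776) ≈ 2.494×10⁻²² J + 2.723×10⁻¹⁷ J ≈ 2.723×10⁻¹⁷ J.
v_f = √(2·2.723×10⁻¹⁷/9.109×10⁻³¹) ≈ 7.73×10⁶ m/s.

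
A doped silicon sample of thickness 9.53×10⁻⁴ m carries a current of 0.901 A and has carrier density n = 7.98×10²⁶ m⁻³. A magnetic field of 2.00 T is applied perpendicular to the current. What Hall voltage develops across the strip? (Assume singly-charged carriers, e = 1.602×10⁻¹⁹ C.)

V_H ≈ 1.48×10⁻⁵ V

V_H = IB/(n e t).
V_H = (0.901)(2.00)/((7.98×10²⁶)(1.602×10⁻¹⁹)(9.53×10⁻⁴)) ≈ 1.48×10⁻⁵ V.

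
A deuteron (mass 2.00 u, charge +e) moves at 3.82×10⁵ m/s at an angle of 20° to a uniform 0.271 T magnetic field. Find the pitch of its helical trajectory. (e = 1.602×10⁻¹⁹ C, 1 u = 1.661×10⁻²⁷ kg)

v∥ = v cosθ = 3.82×10⁵·cos20° ≈ 3.590×10⁵ m/s.
T = 2πm/(|q|B) = 2π(3.322×10⁻²⁷)/((1.602×10⁻¹⁹)(0.271)) ≈ 4.808×10⁻⁷ s.
pitch = v∥ T = (3.590×10⁵)(4.808×10⁻⁷) ≈ 0.173 m.

p ≈ 0.173 m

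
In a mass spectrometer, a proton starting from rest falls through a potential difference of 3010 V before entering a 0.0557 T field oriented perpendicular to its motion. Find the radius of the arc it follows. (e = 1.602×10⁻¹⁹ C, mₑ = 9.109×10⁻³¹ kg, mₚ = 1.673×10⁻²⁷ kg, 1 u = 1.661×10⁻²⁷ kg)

Acceleration: |q|V = ½mv² ⇒ v = √(2|q|V/m) = √(2·1.602×10⁻¹⁹·3010/1.673×10⁻²⁷) ≈ 7.592×10⁵ m/s.
In the field: r = mv/(|q|B) = (1.673×10⁻²⁷)(7.592×10⁵)/((1.602×10⁻¹⁹)(0.0557)) ≈ 0.142 m.

r ≈ 0.142 m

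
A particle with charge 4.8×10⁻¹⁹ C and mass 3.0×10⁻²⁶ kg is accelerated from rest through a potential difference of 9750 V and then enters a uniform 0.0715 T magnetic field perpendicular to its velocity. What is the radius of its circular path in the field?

Acceleration: |q|V = ½mv² ⇒ v = √(2|q|V/m) = √(2·4.8×10⁻¹⁹·9750/3.0×10⁻²⁶) ≈ 5.586×10⁵ m/s.
In the field: r = mv/(|q|B) = (3.0×10⁻²⁶)(5.586×10⁵)/((4.8×10⁻¹⁹)(0.0715)) ≈ 0.488 m.

r ≈ 0.488 m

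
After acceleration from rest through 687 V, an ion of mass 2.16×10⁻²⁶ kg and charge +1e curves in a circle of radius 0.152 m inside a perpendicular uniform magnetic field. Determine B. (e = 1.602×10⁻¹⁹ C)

v = √(2|q|V/m) = √(2·1.602×10⁻¹⁹·687/2.16×10⁻²⁶) ≈ 1.009×10⁵ m/s.
B = mv/(|q|r) = (2.16×10⁻²⁶)(1.009×10⁵)/((1.602×10⁻¹⁹)(0.152)) ≈ 0.0895 T.

B ≈ 0.0895 T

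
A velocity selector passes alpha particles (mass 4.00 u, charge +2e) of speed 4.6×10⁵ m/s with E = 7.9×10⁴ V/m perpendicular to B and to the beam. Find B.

B = 0.17 T

Balance of forces in the selector: qE = qvB ⇒ B = E/v.
B = 7.9×10⁴/4.6×10⁵ = 0.17 T.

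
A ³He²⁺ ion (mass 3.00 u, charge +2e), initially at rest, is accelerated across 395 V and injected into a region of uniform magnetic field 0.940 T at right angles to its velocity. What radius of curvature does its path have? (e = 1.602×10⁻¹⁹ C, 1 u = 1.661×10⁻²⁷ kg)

r ≈ 3.73×10⁻³ m

Acceleration: |q|V = ½mv² ⇒ v = √(2|q|V/m) = √(2·3.204×10⁻¹⁹·395/4.983×10⁻²⁷) ≈ 2.254×10⁵ m/s.
In the field: r = mv/(|q|B) = (4.983×10⁻²⁷)(2.254×10⁵)/((3.204×10⁻¹⁹)(0.940)) ≈ 3.73×10⁻³ m.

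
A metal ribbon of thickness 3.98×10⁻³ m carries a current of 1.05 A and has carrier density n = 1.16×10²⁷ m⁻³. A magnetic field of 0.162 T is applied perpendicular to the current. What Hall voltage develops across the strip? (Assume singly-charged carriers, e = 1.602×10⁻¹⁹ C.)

V_H = IB/(n e t).
V_H = (1.05)(0.162)/((1.16×10²⁷)(1.602×10⁻¹⁹)(3.98×10⁻³)) ≈ 2.30×10⁻⁷ V.

V_H ≈ 2.30×10⁻⁷ V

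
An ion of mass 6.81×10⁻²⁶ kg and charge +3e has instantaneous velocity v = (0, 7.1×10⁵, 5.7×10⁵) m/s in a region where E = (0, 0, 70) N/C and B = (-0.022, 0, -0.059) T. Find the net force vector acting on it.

v×B = (-4.19×10⁴, -1.25×10⁴, 1.56×10⁴) N/C.
E + v×B = (-4.19×10⁴, -1.25×10⁴, 1.57×10⁴) N/C.
F = q(E + v×B) = (4.806×10⁻¹⁹ C)·(-4.19×10⁴, -1.25×10⁴, 1.57×10⁴) = (-2.01×10⁻¹⁴, -6.03×10⁻¹⁵, 7.54×10⁻¹⁵) N.

F ≈ (-2.01×10⁻¹⁴, -6.03×10⁻¹⁵, 7.54×10⁻¹⁵) N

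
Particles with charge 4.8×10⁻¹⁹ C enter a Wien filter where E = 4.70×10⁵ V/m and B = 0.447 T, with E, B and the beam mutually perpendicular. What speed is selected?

For undeflected motion the electric and magnetic forces balance: qE = qvB.
v = E/B = 4.70×10⁵/0.447 = 1.05×10⁶ m/s.

v = 1.05×10⁶ m/s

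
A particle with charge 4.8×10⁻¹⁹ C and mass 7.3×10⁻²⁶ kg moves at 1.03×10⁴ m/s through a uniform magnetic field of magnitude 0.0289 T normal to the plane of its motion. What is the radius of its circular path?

r ≈ 0.0542 m

The magnetic force provides the centripetal force: |q|vB = mv²/r.
r = mv/(|q|B) = (7.3×10⁻²⁶)(1.03×10⁴)/((4.8×10⁻¹⁹)(0.0289)) ≈ 0.0542 m.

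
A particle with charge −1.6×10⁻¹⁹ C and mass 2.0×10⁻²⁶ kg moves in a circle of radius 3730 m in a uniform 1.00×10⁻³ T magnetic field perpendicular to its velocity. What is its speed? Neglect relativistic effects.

v ≈ 2.98×10⁷ m/s

From |q|vB = mv²/r, v = |q|Br/m.
v = (1.6×10⁻¹⁹)(1.00×10⁻³)(3730)/2.0×10⁻²⁶ ≈ 2.98×10⁷ m/s.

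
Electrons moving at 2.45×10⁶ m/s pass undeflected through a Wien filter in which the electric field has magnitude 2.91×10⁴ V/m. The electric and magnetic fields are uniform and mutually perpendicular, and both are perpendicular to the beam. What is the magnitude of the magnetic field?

Balance of forces in the selector: qE = qvB ⇒ B = E/v.
B = 2.91×10⁴/2.45×10⁶ = 0.0119 T.

B = 0.0119 T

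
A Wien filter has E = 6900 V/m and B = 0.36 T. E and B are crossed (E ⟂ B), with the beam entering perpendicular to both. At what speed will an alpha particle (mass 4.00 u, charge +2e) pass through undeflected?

v = 1.9×10⁴ m/s

For undeflected motion the electric and magnetic forces balance: qE = qvB.
v = E/B = 6900/0.36 = 1.9×10⁴ m/s.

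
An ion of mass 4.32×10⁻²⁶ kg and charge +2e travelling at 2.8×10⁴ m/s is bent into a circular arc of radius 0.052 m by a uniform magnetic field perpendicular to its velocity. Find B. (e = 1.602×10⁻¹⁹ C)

From |q|vB = mv²/r, B = mv/(|q|r).
B = (4.32×10⁻²⁶)(2.8×10⁴)/((3.204×10⁻¹⁹)(0.052)) ≈ 0.073 T.

B ≈ 0.073 T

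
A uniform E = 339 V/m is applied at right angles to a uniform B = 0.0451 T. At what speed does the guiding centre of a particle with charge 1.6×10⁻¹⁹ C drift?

In crossed fields the guiding centre drifts at v_d = |E×B|/B² = E/B, independent of charge and mass.
v_d = 339/0.0451 = 7520 m/s.

v_d ≈ 7520 m/s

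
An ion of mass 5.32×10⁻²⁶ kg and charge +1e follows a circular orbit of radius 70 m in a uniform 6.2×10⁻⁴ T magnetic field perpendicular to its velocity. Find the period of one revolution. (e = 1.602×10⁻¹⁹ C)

T ≈ 3.4×10⁻³ s

The cyclotron period depends only on m, q, B: T = 2πm/(|q|B).
T = 2π(5.32×10⁻²⁶)/((1.602×10⁻¹⁹)(6.2×10⁻⁴)) ≈ 3.4×10⁻³ s.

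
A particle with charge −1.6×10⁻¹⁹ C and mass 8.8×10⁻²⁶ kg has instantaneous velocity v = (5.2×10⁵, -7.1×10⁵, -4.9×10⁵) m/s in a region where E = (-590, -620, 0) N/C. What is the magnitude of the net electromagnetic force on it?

Only an electric field acts, so F = qE = (−1.6×10⁻¹⁹ C)·(-590, -620, 0) = (9.44×10⁻¹⁷, 9.92×10⁻¹⁷, 0) N.
|F| = 1.37×10⁻¹⁶ N.

|F| ≈ 1.37×10⁻¹⁶ N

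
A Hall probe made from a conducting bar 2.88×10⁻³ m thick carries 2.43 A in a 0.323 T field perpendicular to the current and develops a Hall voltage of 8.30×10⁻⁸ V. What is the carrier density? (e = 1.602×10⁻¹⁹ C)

From V_H = IB/(n e t), n = IB/(V_H e t).
n = (2.43)(0.323)/((8.30×10⁻⁸)(1.602×10⁻¹⁹)(2.88×10⁻³)) ≈ 2.05×10²⁸ m⁻³.

n ≈ 2.05×10²⁸ m⁻³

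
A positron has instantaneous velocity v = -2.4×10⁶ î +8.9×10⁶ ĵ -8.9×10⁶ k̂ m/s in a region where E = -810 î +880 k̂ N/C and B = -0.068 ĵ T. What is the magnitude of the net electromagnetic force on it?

v×B = (-6.05×10⁵, 0, 1.63×10⁵) N/C.
E + v×B = (-6.06×10⁵, 0, 1.64×10⁵) N/C.
F = q(E + v×B) = (1.602×10⁻¹⁹ C)·(-6.06×10⁵, 0, 1.64×10⁵) = (-9.71×10⁻¹⁴, 0, 2.63×10⁻¹⁴) N.
|F| = 1.01×10⁻¹³ N.

|F| ≈ 1.01×10⁻¹³ N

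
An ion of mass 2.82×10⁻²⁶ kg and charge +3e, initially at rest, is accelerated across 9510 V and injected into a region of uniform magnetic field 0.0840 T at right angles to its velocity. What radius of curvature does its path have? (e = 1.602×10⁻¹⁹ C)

Acceleration: |q|V = ½mv² ⇒ v = √(2|q|V/m) = √(2·4.806×10⁻¹⁹·9510/2.82×10⁻²⁶) ≈ 5.693×10⁵ m/s.
In the field: r = mv/(|q|B) = (2.82×10⁻²⁶)(5.693×10⁵)/((4.806×10⁻¹⁹)(0.0840)) ≈ 0.398 m.

r ≈ 0.398 m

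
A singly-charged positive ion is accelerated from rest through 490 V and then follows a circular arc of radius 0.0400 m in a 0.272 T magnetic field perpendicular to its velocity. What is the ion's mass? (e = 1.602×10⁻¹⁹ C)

Combine |q|V = ½mv² and r = mv/(|q|B): eliminate v to get m = qB²r²/(2V).
m = (1.602×10⁻¹⁹)(0.272)²(0.0400)²/(2·490) ≈ 1.94×10⁻²⁶ kg.

m ≈ 1.94×10⁻²⁶ kg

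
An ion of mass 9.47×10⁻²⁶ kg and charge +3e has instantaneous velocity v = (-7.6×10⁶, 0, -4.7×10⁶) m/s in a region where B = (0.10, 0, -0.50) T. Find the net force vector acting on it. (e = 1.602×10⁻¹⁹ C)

F ≈ (0, -2.05×10⁻¹², 0) N

v×B = (0, -4.27×10⁶, 0) N/C.
F = q v×B = (4.806×10⁻¹⁹ C)·(0, -4.27×10⁶, 0) = (0, -2.05×10⁻¹², 0) N.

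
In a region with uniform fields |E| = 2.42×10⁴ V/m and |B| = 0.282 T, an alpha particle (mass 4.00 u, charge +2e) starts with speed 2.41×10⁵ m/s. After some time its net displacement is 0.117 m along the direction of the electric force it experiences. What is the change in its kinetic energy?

The magnetic force is always ⟂ v and does no work; only the electric force changes KE.
ΔKE = F_E · d = |q|E d = (3.204×10⁻¹⁹)(2.42×10⁴)(0.117) ≈ 9.07×10⁻¹⁶ J.

ΔKE ≈ 9.07×10⁻¹⁶ J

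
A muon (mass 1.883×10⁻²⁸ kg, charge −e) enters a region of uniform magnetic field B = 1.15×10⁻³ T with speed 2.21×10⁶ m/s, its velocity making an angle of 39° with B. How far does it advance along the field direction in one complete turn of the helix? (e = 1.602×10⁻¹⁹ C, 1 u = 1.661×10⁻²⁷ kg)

v∥ = v cosθ = 2.21×10⁶·cos39° ≈ 1.717×10⁶ m/s.
T = 2πm/(|q|B) = 2π(1.883×10⁻²⁸)/((1.602×10⁻¹⁹)(1.15×10⁻³)) ≈ 6.422×10⁻⁶ s.
pitch = v∥ T = (1.717×10⁶)(6.422×10⁻⁶) ≈ 11.0 m.

p ≈ 11.0 m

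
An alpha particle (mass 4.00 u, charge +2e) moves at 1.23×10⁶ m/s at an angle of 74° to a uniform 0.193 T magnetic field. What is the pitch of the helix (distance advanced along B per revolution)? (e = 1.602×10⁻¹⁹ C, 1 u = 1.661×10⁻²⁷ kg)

v∥ = v cosθ = 1.23×10⁶·cos74° ≈ 3.390×10⁵ m/s.
T = 2πm/(|q|B) = 2π(6.644×10⁻²⁷)/((3.204×10⁻¹⁹)(0.193)) ≈ 6.751×10⁻⁷ s.
pitch = v∥ T = (3.390×10⁵)(6.751×10⁻⁷) ≈ 0.229 m.

p ≈ 0.229 m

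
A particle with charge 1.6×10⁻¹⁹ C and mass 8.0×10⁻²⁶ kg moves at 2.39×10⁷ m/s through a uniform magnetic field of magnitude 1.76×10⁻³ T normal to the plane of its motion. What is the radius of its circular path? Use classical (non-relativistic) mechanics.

The magnetic force provides the centripetal force: |q|vB = mv²/r.
r = mv/(|q|B) = (8.0×10⁻²⁶)(2.39×10⁷)/((1.6×10⁻¹⁹)(1.76×10⁻³)) ≈ 6790 m.

r ≈ 6790 m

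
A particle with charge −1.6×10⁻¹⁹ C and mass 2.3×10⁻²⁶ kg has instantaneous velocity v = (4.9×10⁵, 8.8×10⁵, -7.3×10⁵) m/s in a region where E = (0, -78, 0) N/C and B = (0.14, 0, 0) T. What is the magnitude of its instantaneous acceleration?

v×B = (0, -1.02×10⁵, -1.23×10⁵) N/C.
E + v×B = (0, -1.02×10⁵, -1.23×10⁵) N/C.
F = q(E + v×B) = (−1.6×10⁻¹⁹ C)·(0, -1.02×10⁵, -1.23×10⁵) = (0, 1.64×10⁻¹⁴, 1.97×10⁻¹⁴) N.
|a| = |F|/m = 2.562×10⁻¹⁴/2.3×10⁻²⁶ ≈ 1.11×10¹² m/s².

|a| ≈ 1.11×10¹² m/s²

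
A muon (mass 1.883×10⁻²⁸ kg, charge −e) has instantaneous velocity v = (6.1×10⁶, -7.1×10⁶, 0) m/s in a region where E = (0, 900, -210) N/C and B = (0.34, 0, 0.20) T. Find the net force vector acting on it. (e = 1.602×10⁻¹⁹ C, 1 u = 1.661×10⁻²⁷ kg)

F ≈ (2.27×10⁻¹³, 1.95×10⁻¹³, -3.87×10⁻¹³) N

v×B = (-1.42×10⁶, -1.22×10⁶, 2.41×10⁶) N/C.
E + v×B = (-1.42×10⁶, -1.22×10⁶, 2.41×10⁶) N/C.
F = q(E + v×B) = (−1.602×10⁻¹⁹ C)·(-1.42×10⁶, -1.22×10⁶, 2.41×10⁶) = (2.27×10⁻¹³, 1.95×10⁻¹³, -3.87×10⁻¹³) N.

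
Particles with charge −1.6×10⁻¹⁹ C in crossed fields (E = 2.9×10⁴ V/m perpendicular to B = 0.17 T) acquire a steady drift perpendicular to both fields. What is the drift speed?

v_d ≈ 1.7×10⁵ m/s

The steady drift has the magnetic force balancing the electric force, so v_d = E/B.
v_d = 2.9×10⁴/0.17 = 1.7×10⁵ m/s.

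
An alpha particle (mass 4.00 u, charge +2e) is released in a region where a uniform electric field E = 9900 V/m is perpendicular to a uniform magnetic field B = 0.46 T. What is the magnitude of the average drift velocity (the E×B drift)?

v_d ≈ 2.2×10⁴ m/s

The E×B drift speed is v_d = E/B.
v_d = 9900/0.46 = 2.2×10⁴ m/s.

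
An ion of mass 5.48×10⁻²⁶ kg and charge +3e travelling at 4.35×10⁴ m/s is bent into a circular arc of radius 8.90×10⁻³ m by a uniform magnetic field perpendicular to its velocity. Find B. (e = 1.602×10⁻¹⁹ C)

From |q|vB = mv²/r, B = mv/(|q|r).
B = (5.48×10⁻²⁶)(4.35×10⁴)/((4.806×10⁻¹⁹)(8.90×10⁻³)) ≈ 0.557 T.

B ≈ 0.557 T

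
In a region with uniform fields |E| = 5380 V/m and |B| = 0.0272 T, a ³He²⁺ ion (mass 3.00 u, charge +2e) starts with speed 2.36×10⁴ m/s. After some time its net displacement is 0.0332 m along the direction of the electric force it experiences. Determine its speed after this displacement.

v_f ≈ 1.53×10⁵ m/s

B does no work; ΔKE = |q|E d.
½mv_f² = ½mv₀² + |q|Ed = ½(4.983×10⁻²⁷)(2.36×10⁴)² + (3.204×10⁻¹⁹)(5380)(0.0332) ≈ 1.388×10⁻¹⁸ J + 5.723×10⁻¹⁷ J ≈ 5.862×10⁻¹⁷ J.
v_f = √(2·5.862×10⁻¹⁷/4.983×10⁻²⁷) ≈ 1.53×10⁵ m/s.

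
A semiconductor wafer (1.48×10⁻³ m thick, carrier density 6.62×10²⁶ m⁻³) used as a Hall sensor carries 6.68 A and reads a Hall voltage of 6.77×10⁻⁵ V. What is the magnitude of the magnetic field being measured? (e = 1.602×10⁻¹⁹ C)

From V_H = IB/(n e t), B = V_H n e t / I.
B = (6.77×10⁻⁵)(6.62×10²⁶)(1.602×10⁻¹⁹)(1.48×10⁻³)/6.68 ≈ 1.59 T.

B ≈ 1.59 T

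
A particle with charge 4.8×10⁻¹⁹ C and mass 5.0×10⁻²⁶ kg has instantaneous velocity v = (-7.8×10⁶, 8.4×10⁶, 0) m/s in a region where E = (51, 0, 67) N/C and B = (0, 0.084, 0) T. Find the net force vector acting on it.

F ≈ (2.45×10⁻¹⁷, 0, -3.14×10⁻¹³) N

v×B = (0, 0, -6.55×10⁵) N/C.
E + v×B = (51.0, 0, -6.55×10⁵) N/C.
F = q(E + v×B) = (4.8×10⁻¹⁹ C)·(51.0, 0, -6.55×10⁵) = (2.45×10⁻¹⁷, 0, -3.14×10⁻¹³) N.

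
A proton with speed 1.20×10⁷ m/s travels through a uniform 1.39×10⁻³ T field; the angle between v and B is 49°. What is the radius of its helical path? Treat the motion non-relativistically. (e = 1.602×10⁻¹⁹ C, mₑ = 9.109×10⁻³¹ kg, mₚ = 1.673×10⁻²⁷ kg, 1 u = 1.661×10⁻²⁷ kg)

v⊥ = v sinθ = 1.20×10⁷·sin49° ≈ 9.057×10⁶ m/s.
r = m v⊥/(|q|B) = (1.673×10⁻²⁷)(9.057×10⁶)/((1.602×10⁻¹⁹)(1.39×10⁻³)) ≈ 68.0 m.

r ≈ 68.0 m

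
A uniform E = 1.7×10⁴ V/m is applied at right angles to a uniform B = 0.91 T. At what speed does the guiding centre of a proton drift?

In crossed fields the guiding centre drifts at v_d = |E×B|/B² = E/B, independent of charge and mass.
v_d = 1.7×10⁴/0.91 = 1.9×10⁴ m/s.

v_d ≈ 1.9×10⁴ m/s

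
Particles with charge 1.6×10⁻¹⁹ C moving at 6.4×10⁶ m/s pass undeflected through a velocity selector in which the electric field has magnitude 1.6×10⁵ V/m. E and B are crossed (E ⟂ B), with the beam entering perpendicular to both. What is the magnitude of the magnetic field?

Balance of forces in the selector: qE = qvB ⇒ B = E/v.
B = 1.6×10⁵/6.4×10⁶ = 0.025 T.

B = 0.025 T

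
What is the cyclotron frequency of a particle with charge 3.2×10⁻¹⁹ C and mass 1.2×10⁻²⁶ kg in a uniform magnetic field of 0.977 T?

f ≈ 4.15×10⁶ Hz

f = |q|B/(2πm).
f = (3.2×10⁻¹⁹)(0.977)/(2π·1.2×10⁻²⁶) ≈ 4.15×10⁶ Hz.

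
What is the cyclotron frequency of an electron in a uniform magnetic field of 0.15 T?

f = |q|B/(2πm).
f = (1.602×10⁻¹⁹)(0.15)/(2π·9.109×10⁻³¹) ≈ 4.2×10⁹ Hz.

f ≈ 4.2×10⁹ Hz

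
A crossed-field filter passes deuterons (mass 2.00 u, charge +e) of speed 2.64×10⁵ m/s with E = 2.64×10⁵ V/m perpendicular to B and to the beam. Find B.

B = 1.00 T

Balance of forces in the selector: qE = qvB ⇒ B = E/v.
B = 2.64×10⁵/2.64×10⁵ = 1.00 T.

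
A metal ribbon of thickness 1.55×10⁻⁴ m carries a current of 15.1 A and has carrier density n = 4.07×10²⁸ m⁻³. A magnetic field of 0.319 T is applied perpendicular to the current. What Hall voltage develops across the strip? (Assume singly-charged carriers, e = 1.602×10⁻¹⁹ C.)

V_H ≈ 4.77×10⁻⁶ V

V_H = IB/(n e t).
V_H = (15.1)(0.319)/((4.07×10²⁸)(1.602×10⁻¹⁹)(1.55×10⁻⁴)) ≈ 4.77×10⁻⁶ V.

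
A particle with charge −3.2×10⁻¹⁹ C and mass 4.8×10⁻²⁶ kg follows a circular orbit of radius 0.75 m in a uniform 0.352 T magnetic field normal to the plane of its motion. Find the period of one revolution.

T ≈ 2.68×10⁻⁶ s

The cyclotron period depends only on m, q, B: T = 2πm/(|q|B).
T = 2π(4.8×10⁻²⁶)/((3.2×10⁻¹⁹)(0.352)) ≈ 2.68×10⁻⁶ s.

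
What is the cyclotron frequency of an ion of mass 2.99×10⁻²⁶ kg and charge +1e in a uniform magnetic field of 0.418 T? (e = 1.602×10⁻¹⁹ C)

f = |q|B/(2πm).
f = (1.602×10⁻¹⁹)(0.418)/(2π·2.99×10⁻²⁶) ≈ 3.56×10⁵ Hz.

f ≈ 3.56×10⁵ Hz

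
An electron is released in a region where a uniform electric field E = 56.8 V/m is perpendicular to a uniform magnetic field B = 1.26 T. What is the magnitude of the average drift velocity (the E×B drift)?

In crossed fields the guiding centre drifts at v_d = |E×B|/B² = E/B, independent of charge and mass.
v_d = 56.8/1.26 = 45.1 m/s.

v_d ≈ 45.1 m/s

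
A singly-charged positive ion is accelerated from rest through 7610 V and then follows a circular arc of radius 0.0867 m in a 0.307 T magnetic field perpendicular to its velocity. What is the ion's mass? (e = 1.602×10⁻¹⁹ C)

Combine |q|V = ½mv² and r = mv/(|q|B): eliminate v to get m = qB²r²/(2V).
m = (1.602×10⁻¹⁹)(0.307)²(0.0867)²/(2·7610) ≈ 7.46×10⁻²⁷ kg.

m ≈ 7.46×10⁻²⁷ kg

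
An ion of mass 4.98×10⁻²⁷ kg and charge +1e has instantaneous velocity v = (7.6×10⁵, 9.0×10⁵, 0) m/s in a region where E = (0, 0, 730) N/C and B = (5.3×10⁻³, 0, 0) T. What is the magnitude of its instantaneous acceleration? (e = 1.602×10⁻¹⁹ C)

v×B = (0, 0, -4770) N/C.
E + v×B = (0, 0, -4040) N/C.
F = q(E + v×B) = (1.602×10⁻¹⁹ C)·(0, 0, -4040) = (0, 0, -6.47×10⁻¹⁶) N.
|a| = |F|/m = 6.472×10⁻¹⁶/4.98×10⁻²⁷ ≈ 1.30×10¹¹ m/s².

|a| ≈ 1.30×10¹¹ m/s²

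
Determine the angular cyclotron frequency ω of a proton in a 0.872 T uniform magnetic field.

ω = |q|B/m.
ω = (1.602×10⁻¹⁹)(0.872)/1.673×10⁻²⁷ ≈ 8.35×10⁷ rad/s.

ω ≈ 8.35×10⁷ rad/s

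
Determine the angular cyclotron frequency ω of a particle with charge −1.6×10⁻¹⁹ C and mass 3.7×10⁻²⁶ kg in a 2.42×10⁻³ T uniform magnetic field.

ω ≈ 1.05×10⁴ rad/s

ω = |q|B/m.
ω = (1.6×10⁻¹⁹)(2.42×10⁻³)/3.7×10⁻²⁶ ≈ 1.05×10⁴ rad/s.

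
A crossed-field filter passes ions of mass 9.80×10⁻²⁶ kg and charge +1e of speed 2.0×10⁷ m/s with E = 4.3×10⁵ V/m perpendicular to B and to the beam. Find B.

Balance of forces in the selector: qE = qvB ⇒ B = E/v.
B = 4.3×10⁵/2.0×10⁷ = 0.021 T.

B = 0.021 T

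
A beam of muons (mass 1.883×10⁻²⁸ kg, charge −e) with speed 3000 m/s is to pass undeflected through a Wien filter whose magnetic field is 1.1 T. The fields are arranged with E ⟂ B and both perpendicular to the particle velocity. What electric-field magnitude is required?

E = 3300 V/m

For straight-line motion qE = qvB, so E = vB.
E = 3000 × 1.1 = 3300 V/m.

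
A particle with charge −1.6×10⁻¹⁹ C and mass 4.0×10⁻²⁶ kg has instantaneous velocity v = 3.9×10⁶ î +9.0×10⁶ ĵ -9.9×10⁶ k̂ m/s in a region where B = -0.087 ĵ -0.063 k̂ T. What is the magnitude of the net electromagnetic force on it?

|F| ≈ 2.38×10⁻¹³ N

v×B = (-1.43×10⁶, 2.46×10⁵, -3.39×10⁵) N/C.
F = q v×B = (−1.6×10⁻¹⁹ C)·(-1.43×10⁶, 2.46×10⁵, -3.39×10⁵) = (2.29×10⁻¹³, -3.93×10⁻¹⁴, 5.43×10⁻¹⁴) N.
|F| = 2.38×10⁻¹³ N.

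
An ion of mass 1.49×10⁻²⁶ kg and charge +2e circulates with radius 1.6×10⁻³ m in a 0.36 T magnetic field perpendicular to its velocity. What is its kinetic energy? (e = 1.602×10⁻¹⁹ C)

KE ≈ 1.1×10⁻¹⁸ J

v = |q|Br/m, then KE = ½mv² = (qBr)²/(2m).
v = (3.204×10⁻¹⁹)(0.36)(1.6×10⁻³)/1.49×10⁻²⁶ ≈ 1.239×10⁴ m/s.
KE = ½(1.49×10⁻²⁶)(1.239×10⁴)² ≈ 1.1×10⁻¹⁸ J.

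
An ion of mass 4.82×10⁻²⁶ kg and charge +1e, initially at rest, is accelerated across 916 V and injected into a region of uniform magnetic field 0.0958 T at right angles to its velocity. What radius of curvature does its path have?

r ≈ 0.245 m

Acceleration: |q|V = ½mv² ⇒ v = √(2|q|V/m) = √(2·1.602×10⁻¹⁹·916/4.82×10⁻²⁶) ≈ 7.803×10⁴ m/s.
In the field: r = mv/(|q|B) = (4.82×10⁻²⁶)(7.803×10⁴)/((1.602×10⁻¹⁹)(0.0958)) ≈ 0.245 m.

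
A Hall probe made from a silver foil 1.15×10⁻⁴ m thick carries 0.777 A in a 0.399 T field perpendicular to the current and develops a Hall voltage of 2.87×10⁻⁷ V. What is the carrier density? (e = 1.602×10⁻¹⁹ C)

n ≈ 5.86×10²⁸ m⁻³

From V_H = IB/(n e t), n = IB/(V_H e t).
n = (0.777)(0.399)/((2.87×10⁻⁷)(1.602×10⁻¹⁹)(1.15×10⁻⁴)) ≈ 5.86×10²⁸ m⁻³.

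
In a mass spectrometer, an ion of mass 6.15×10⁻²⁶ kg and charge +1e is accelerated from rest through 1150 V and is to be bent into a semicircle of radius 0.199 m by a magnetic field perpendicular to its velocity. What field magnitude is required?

v = √(2|q|V/m) = √(2·1.602×10⁻¹⁹·1150/6.15×10⁻²⁶) ≈ 7.740×10⁴ m/s.
B = mv/(|q|r) = (6.15×10⁻²⁶)(7.740×10⁴)/((1.602×10⁻¹⁹)(0.199)) ≈ 0.149 T.

B ≈ 0.149 T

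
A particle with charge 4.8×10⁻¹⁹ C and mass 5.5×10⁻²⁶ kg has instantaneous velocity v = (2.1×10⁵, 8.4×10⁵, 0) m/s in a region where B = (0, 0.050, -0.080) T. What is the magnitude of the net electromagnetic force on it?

|F| ≈ 3.36×10⁻¹⁴ N

v×B = (-6.72×10⁴, 1.68×10⁴, 1.05×10⁴) N/C.
F = q v×B = (4.8×10⁻¹⁹ C)·(-6.72×10⁴, 1.68×10⁴, 1.05×10⁴) = (-3.23×10⁻¹⁴, 8.06×10⁻¹⁵, 5.04×10⁻¹⁵) N.
|F| = 3.36×10⁻¹⁴ N.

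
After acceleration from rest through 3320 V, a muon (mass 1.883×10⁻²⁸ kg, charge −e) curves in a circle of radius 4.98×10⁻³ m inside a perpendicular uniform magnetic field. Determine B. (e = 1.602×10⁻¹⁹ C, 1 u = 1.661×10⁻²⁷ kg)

B ≈ 0.561 T

v = √(2|q|V/m) = √(2·1.602×10⁻¹⁹·3320/1.883×10⁻²⁸) ≈ 2.377×10⁶ m/s.
B = mv/(|q|r) = (1.883×10⁻²⁸)(2.377×10⁶)/((1.602×10⁻¹⁹)(4.98×10⁻³)) ≈ 0.561 T.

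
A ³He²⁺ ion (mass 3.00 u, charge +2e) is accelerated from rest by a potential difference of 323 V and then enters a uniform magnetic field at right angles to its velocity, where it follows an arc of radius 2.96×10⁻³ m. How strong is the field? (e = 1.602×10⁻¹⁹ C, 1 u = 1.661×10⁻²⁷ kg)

v = √(2|q|V/m) = √(2·3.204×10⁻¹⁹·323/4.983×10⁻²⁷) ≈ 2.038×10⁵ m/s.
B = mv/(|q|r) = (4.983×10⁻²⁷)(2.038×10⁵)/((3.204×10⁻¹⁹)(2.96×10⁻³)) ≈ 1.07 T.

B ≈ 1.07 T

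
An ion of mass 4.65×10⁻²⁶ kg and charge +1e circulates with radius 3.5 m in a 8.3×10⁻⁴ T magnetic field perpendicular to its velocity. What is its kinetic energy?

KE ≈ 15 eV

v = |q|Br/m, then KE = ½mv² = (qBr)²/(2m).
v = (1.602×10⁻¹⁹)(8.3×10⁻⁴)(3.5)/4.65×10⁻²⁶ ≈ 1.001×10⁴ m/s.
KE = ½(4.65×10⁻²⁶)(1.001×10⁴)² ≈ 2.3×10⁻¹⁸ J = 15 eV.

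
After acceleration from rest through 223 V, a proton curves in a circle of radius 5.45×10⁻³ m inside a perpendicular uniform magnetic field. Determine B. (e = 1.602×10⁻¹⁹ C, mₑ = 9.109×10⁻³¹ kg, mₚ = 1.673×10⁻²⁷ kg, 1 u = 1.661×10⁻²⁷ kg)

B ≈ 0.396 T

v = √(2|q|V/m) = √(2·1.602×10⁻¹⁹·223/1.673×10⁻²⁷) ≈ 2.067×10⁵ m/s.
B = mv/(|q|r) = (1.673×10⁻²⁷)(2.067×10⁵)/((1.602×10⁻¹⁹)(5.45×10⁻³)) ≈ 0.396 T.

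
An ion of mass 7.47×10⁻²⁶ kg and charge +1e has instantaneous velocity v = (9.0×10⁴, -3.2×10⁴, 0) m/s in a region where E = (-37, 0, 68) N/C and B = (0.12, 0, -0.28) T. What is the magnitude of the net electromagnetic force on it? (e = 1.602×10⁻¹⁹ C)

|F| ≈ 4.33×10⁻¹⁵ N

v×B = (8960, 2.52×10⁴, 3840) N/C.
E + v×B = (8920, 2.52×10⁴, 3910) N/C.
F = q(E + v×B) = (1.602×10⁻¹⁹ C)·(8920, 2.52×10⁴, 3910) = (1.43×10⁻¹⁵, 4.04×10⁻¹⁵, 6.26×10⁻¹⁶) N.
|F| = 4.33×10⁻¹⁵ N.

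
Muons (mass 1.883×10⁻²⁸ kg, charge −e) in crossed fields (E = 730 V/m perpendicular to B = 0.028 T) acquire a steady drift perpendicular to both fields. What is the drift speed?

v_d ≈ 2.6×10⁴ m/s

In crossed fields the guiding centre drifts at v_d = |E×B|/B² = E/B, independent of charge and mass.
v_d = 730/0.028 = 2.6×10⁴ m/s.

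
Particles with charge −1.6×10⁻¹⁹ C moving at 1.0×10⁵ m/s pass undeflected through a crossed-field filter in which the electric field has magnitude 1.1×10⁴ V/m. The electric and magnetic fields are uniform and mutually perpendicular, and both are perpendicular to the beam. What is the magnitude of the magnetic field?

B = 0.11 T

Balance of forces in the selector: qE = qvB ⇒ B = E/v.
B = 1.1×10⁴/1.0×10⁵ = 0.11 T.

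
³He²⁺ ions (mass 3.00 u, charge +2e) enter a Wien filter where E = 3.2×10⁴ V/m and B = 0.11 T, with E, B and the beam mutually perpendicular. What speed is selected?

v = 2.9×10⁵ m/s

For undeflected motion the electric and magnetic forces balance: qE = qvB.
v = E/B = 3.2×10⁴/0.11 = 2.9×10⁵ m/s.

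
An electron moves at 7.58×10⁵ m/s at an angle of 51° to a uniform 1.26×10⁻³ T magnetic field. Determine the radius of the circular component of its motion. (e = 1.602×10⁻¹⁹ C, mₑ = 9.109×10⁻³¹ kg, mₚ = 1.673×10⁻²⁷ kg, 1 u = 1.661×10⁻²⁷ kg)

v⊥ = v sinθ = 7.58×10⁵·sin51° ≈ 5.891×10⁵ m/s.
r = m v⊥/(|q|B) = (9.109×10⁻³¹)(5.891×10⁵)/((1.602×10⁻¹⁹)(1.26×10⁻³)) ≈ 2.66×10⁻³ m.

r ≈ 2.66×10⁻³ m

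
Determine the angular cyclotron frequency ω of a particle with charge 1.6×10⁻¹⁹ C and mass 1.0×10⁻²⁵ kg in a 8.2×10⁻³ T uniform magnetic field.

ω = |q|B/m.
ω = (1.6×10⁻¹⁹)(8.2×10⁻³)/1.0×10⁻²⁵ ≈ 1.3×10⁴ rad/s.

ω ≈ 1.3×10⁴ rad/s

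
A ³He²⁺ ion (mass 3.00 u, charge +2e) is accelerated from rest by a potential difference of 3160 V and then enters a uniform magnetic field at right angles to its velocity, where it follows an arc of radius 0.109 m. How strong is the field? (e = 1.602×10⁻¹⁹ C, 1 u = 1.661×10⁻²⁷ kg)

v = √(2|q|V/m) = √(2·3.204×10⁻¹⁹·3160/4.983×10⁻²⁷) ≈ 6.375×10⁵ m/s.
B = mv/(|q|r) = (4.983×10⁻²⁷)(6.375×10⁵)/((3.204×10⁻¹⁹)(0.109)) ≈ 0.0910 T.

B ≈ 0.0910 T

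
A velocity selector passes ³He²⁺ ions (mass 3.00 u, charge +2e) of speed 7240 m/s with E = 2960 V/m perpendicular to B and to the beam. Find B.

B = 0.409 T

Balance of forces in the selector: qE = qvB ⇒ B = E/v.
B = 2960/7240 = 0.409 T.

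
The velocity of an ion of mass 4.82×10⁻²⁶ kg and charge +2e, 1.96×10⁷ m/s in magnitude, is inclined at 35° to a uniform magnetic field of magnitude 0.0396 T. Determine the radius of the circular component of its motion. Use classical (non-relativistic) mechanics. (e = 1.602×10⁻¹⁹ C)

r ≈ 42.7 m

v⊥ = v sinθ = 1.96×10⁷·sin35° ≈ 1.124×10⁷ m/s.
r = m v⊥/(|q|B) = (4.82×10⁻²⁶)(1.124×10⁷)/((3.204×10⁻¹⁹)(0.0396)) ≈ 42.7 m.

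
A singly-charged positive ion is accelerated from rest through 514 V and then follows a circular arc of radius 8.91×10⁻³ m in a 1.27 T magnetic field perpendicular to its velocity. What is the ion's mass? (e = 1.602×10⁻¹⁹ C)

m ≈ 2.00×10⁻²⁶ kg

Combine |q|V = ½mv² and r = mv/(|q|B): eliminate v to get m = qB²r²/(2V).
m = (1.602×10⁻¹⁹)(1.27)²(8.91×10⁻³)²/(2·514) ≈ 2.00×10⁻²⁶ kg.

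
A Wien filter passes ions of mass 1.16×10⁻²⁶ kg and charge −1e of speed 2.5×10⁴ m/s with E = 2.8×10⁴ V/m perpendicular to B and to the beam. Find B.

B = 1.1 T

Balance of forces in the selector: qE = qvB ⇒ B = E/v.
B = 2.8×10⁴/2.5×10⁴ = 1.1 T.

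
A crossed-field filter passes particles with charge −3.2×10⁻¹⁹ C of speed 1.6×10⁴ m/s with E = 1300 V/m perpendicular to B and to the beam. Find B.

Balance of forces in the selector: qE = qvB ⇒ B = E/v.
B = 1300/1.6×10⁴ = 0.081 T.

B = 0.081 T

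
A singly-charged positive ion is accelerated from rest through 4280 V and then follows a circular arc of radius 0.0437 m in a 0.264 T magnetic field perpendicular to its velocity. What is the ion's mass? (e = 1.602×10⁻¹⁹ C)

m ≈ 2.49×10⁻²⁷ kg

Combine |q|V = ½mv² and r = mv/(|q|B): eliminate v to get m = qB²r²/(2V).
m = (1.602×10⁻¹⁹)(0.264)²(0.0437)²/(2·4280) ≈ 2.49×10⁻²⁷ kg.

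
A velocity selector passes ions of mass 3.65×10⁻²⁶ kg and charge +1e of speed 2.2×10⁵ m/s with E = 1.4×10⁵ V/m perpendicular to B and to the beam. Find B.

B = 0.64 T

Balance of forces in the selector: qE = qvB ⇒ B = E/v.
B = 1.4×10⁵/2.2×10⁵ = 0.64 T.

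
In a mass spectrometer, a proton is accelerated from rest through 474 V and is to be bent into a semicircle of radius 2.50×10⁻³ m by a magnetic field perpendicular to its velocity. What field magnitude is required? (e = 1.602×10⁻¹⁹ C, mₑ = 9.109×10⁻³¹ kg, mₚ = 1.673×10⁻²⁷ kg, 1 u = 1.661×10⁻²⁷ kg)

v = √(2|q|V/m) = √(2·1.602×10⁻¹⁹·474/1.673×10⁻²⁷) ≈ 3.013×10⁵ m/s.
B = mv/(|q|r) = (1.673×10⁻²⁷)(3.013×10⁵)/((1.602×10⁻¹⁹)(2.50×10⁻³)) ≈ 1.26 T.

B ≈ 1.26 T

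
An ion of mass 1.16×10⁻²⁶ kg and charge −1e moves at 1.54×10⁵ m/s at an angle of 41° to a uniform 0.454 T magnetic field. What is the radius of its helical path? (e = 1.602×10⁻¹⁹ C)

v⊥ = v sinθ = 1.54×10⁵·sin41° ≈ 1.010×10⁵ m/s.
r = m v⊥/(|q|B) = (1.16×10⁻²⁶)(1.010×10⁵)/((1.602×10⁻¹⁹)(0.454)) ≈ 0.0161 m.

r ≈ 0.0161 m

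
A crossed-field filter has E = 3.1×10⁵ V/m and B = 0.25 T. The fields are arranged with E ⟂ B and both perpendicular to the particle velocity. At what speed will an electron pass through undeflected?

For undeflected motion the electric and magnetic forces balance: qE = qvB.
v = E/B = 3.1×10⁵/0.25 = 1.2×10⁶ m/s.

v = 1.2×10⁶ m/s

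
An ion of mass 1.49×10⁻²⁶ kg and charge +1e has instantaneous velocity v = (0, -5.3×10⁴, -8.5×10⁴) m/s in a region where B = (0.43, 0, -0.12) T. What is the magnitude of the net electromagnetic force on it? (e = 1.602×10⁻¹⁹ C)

|F| ≈ 6.98×10⁻¹⁵ N

v×B = (6360, -3.66×10⁴, 2.28×10⁴) N/C.
F = q v×B = (1.602×10⁻¹⁹ C)·(6360, -3.66×10⁴, 2.28×10⁴) = (1.02×10⁻¹⁵, -5.86×10⁻¹⁵, 3.65×10⁻¹⁵) N.
|F| = 6.98×10⁻¹⁵ N.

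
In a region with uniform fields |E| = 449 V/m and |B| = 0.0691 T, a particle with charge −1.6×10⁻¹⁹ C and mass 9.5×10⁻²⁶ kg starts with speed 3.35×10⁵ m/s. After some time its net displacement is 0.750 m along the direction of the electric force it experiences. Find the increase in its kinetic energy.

The magnetic force is always ⟂ v and does no work; only the electric force changes KE.
ΔKE = F_E · d = |q|E d = (1.6×10⁻¹⁹)(449)(0.750) ≈ 5.39×10⁻¹⁷ J.

ΔKE ≈ 5.39×10⁻¹⁷ J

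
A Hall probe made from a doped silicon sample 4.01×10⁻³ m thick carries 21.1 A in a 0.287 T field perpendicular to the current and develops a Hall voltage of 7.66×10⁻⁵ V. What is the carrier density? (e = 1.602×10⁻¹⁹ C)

From V_H = IB/(n e t), n = IB/(V_H e t).
n = (21.1)(0.287)/((7.66×10⁻⁵)(1.602×10⁻¹⁹)(4.01×10⁻³)) ≈ 1.23×10²⁶ m⁻³.

n ≈ 1.23×10²⁶ m⁻³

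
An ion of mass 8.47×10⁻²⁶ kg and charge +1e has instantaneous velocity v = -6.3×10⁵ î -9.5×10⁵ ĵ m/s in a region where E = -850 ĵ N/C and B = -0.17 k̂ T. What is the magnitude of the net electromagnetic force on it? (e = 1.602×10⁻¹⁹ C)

|F| ≈ 3.11×10⁻¹⁴ N

v×B = (1.62×10⁵, -1.07×10⁵, 0) N/C.
E + v×B = (1.62×10⁵, -1.08×10⁵, 0) N/C.
F = q(E + v×B) = (1.602×10⁻¹⁹ C)·(1.62×10⁵, -1.08×10⁵, 0) = (2.59×10⁻¹⁴, -1.73×10⁻¹⁴, 0) N.
|F| = 3.11×10⁻¹⁴ N.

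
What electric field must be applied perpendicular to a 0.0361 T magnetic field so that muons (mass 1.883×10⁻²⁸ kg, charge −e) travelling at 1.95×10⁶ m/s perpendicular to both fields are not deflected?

E = 7.04×10⁴ V/m

For straight-line motion qE = qvB, so E = vB.
E = 1.95×10⁶ × 0.0361 = 7.04×10⁴ V/m.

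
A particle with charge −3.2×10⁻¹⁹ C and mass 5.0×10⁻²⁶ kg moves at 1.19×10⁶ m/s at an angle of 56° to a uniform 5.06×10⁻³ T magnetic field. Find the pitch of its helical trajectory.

p ≈ 129 m

v∥ = v cosθ = 1.19×10⁶·cos56° ≈ 6.654×10⁵ m/s.
T = 2πm/(|q|B) = 2π(5.0×10⁻²⁶)/((3.2×10⁻¹⁹)(5.06×10⁻³)) ≈ 1.940×10⁻⁴ s.
pitch = v∥ T = (6.654×10⁵)(1.940×10⁻⁴) ≈ 129 m.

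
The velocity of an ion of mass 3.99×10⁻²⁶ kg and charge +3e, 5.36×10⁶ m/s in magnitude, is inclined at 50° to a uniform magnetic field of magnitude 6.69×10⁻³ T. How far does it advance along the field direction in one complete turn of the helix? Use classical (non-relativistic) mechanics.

p ≈ 269 m

v∥ = v cosθ = 5.36×10⁶·cos50° ≈ 3.445×10⁶ m/s.
T = 2πm/(|q|B) = 2π(3.99×10⁻²⁶)/((4.806×10⁻¹⁹)(6.69×10⁻³)) ≈ 7.797×10⁻⁵ s.
pitch = v∥ T = (3.445×10⁶)(7.797×10⁻⁵) ≈ 269 m.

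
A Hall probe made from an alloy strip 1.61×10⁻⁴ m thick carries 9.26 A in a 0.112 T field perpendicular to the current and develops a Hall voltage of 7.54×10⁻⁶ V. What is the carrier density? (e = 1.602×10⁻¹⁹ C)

From V_H = IB/(n e t), n = IB/(V_H e t).
n = (9.26)(0.112)/((7.54×10⁻⁶)(1.602×10⁻¹⁹)(1.61×10⁻⁴)) ≈ 5.33×10²⁷ m⁻³.

n ≈ 5.33×10²⁷ m⁻³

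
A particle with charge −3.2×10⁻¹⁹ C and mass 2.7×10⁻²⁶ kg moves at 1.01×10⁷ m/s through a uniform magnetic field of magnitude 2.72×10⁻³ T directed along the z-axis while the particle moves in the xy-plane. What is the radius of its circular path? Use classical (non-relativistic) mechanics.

The magnetic force provides the centripetal force: |q|vB = mv²/r.
r = mv/(|q|B) = (2.7×10⁻²⁶)(1.01×10⁷)/((3.2×10⁻¹⁹)(2.72×10⁻³)) ≈ 313 m.

r ≈ 313 m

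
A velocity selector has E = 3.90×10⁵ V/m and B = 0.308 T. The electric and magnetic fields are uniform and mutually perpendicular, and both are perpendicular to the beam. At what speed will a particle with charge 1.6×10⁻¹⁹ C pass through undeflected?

v = 1.27×10⁶ m/s

Zero net Lorentz force requires |qE| = |q v×B|, i.e. E = vB.
v = E/B = 3.90×10⁵/0.308 = 1.27×10⁶ m/s.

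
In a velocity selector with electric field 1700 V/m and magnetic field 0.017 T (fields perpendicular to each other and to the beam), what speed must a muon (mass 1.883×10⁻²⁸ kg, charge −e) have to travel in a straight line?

v = 1.0×10⁵ m/s

Straight-line motion ⇒ electric and magnetic forces cancel, so E = vB.
v = E/B = 1700/0.017 = 1.0×10⁵ m/s.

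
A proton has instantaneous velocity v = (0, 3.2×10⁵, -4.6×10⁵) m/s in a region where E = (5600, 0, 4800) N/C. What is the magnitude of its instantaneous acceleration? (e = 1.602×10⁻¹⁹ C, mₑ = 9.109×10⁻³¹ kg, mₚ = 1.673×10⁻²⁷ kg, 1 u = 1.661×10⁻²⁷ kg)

|a| ≈ 7.06×10¹¹ m/s²

Only an electric field acts, so F = qE = (1.602×10⁻¹⁹ C)·(5600, 0, 4800) = (8.97×10⁻¹⁶, 0, 7.69×10⁻¹⁶) N.
|a| = |F|/m = 1.182×10⁻¹⁵/1.673×10⁻²⁷ ≈ 7.06×10¹¹ m/s².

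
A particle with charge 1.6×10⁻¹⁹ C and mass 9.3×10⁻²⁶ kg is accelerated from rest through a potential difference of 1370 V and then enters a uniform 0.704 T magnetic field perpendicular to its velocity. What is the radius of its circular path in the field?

r ≈ 0.0567 m

Acceleration: |q|V = ½mv² ⇒ v = √(2|q|V/m) = √(2·1.6×10⁻¹⁹·1370/9.3×10⁻²⁶) ≈ 6.866×10⁴ m/s.
In the field: r = mv/(|q|B) = (9.3×10⁻²⁶)(6.866×10⁴)/((1.6×10⁻¹⁹)(0.704)) ≈ 0.0567 m.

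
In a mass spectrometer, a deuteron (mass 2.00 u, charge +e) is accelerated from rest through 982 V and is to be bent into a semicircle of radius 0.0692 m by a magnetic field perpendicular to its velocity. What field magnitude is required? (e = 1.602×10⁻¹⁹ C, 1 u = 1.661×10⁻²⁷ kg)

B ≈ 0.0922 T

v = √(2|q|V/m) = √(2·1.602×10⁻¹⁹·982/3.322×10⁻²⁷) ≈ 3.078×10⁵ m/s.
B = mv/(|q|r) = (3.322×10⁻²⁷)(3.078×10⁵)/((1.602×10⁻¹⁹)(0.0692)) ≈ 0.0922 T.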